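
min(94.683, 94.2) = 94.2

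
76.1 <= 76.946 True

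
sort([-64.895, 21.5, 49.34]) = [-64.895, 21.5, 49.34]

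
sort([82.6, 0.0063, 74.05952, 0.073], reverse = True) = [82.6, 74.05952, 0.073, 0.0063]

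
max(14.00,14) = 14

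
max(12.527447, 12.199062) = 12.527447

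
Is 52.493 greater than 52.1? Yes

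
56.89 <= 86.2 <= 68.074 False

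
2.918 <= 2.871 False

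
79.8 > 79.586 True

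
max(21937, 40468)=40468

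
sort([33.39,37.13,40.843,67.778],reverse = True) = [67.778,40.843,37.13,33.39]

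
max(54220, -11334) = 54220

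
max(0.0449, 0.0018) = 0.0449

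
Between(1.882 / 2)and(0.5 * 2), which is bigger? (0.5 * 2)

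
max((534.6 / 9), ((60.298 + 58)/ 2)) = 59.4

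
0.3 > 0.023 True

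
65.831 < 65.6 False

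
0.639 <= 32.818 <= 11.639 False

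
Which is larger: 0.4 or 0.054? 0.4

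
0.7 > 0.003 True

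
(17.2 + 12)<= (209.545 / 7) True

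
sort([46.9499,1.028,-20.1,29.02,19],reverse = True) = [46.9499,29.02,19,1.028,-20.1]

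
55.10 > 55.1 False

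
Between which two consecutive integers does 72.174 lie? 72 and 73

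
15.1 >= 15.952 False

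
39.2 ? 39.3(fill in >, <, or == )<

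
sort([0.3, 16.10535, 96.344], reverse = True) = [96.344, 16.10535, 0.3]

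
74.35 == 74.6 False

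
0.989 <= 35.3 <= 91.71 True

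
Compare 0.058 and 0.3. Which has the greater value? 0.3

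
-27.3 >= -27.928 True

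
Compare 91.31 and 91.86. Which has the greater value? 91.86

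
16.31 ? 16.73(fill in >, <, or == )<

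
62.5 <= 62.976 True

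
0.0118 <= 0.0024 False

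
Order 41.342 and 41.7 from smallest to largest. 41.342, 41.7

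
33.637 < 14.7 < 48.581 False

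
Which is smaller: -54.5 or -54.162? -54.5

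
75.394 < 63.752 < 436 False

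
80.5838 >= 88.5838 False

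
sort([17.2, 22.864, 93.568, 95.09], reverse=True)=[95.09, 93.568, 22.864, 17.2]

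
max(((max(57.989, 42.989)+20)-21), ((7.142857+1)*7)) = 56.999999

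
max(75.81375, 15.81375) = 75.81375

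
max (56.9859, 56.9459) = 56.9859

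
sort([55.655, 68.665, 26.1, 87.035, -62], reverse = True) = [87.035, 68.665, 55.655, 26.1, -62]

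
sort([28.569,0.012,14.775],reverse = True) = [28.569,14.775,0.012]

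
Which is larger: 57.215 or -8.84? 57.215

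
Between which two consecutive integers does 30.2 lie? 30 and 31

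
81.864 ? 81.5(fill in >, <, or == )>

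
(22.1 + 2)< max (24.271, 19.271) True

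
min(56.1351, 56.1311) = 56.1311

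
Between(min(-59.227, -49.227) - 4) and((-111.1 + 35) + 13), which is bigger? ((-111.1 + 35) + 13)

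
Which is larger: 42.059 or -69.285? 42.059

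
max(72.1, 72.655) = 72.655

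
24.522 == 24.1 False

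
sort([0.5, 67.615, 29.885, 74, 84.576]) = [0.5, 29.885, 67.615, 74, 84.576]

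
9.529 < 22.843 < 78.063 True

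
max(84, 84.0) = 84.0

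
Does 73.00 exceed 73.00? No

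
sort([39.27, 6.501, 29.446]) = [6.501, 29.446, 39.27]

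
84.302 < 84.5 True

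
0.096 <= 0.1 True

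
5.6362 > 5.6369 False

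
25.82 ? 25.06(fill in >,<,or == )>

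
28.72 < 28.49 False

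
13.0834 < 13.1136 True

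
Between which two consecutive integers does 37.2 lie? 37 and 38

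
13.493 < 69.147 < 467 True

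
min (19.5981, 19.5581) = 19.5581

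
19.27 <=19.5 True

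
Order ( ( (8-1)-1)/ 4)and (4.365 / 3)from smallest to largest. (4.365 / 3), ( ( (8-1)-1)/ 4)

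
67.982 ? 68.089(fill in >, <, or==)<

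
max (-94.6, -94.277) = -94.277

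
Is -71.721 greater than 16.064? No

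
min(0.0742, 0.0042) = 0.0042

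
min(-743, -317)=-743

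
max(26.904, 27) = 27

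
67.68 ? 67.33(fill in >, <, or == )>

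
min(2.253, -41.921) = -41.921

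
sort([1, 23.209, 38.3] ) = [1, 23.209, 38.3]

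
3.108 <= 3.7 True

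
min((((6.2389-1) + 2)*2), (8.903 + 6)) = 14.4778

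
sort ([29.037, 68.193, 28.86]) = [28.86, 29.037, 68.193]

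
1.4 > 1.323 True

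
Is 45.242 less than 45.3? Yes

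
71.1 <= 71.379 True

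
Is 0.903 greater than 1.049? No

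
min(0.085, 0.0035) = 0.0035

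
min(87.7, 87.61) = 87.61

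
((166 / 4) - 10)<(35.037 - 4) False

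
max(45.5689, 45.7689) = 45.7689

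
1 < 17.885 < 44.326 True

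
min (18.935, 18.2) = 18.2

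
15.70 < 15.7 False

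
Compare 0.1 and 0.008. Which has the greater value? 0.1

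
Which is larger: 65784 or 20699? 65784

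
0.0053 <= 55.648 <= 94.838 True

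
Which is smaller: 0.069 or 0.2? 0.069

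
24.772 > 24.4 True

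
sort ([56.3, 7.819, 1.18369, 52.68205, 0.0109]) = [0.0109, 1.18369, 7.819, 52.68205, 56.3]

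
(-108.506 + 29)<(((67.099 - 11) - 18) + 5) True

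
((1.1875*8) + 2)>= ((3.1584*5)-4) False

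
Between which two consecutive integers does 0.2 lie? 0 and 1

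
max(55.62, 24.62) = 55.62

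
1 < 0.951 False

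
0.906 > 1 False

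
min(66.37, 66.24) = 66.24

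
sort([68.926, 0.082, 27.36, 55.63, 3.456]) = [0.082, 3.456, 27.36, 55.63, 68.926]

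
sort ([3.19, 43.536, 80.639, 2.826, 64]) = [2.826, 3.19, 43.536, 64, 80.639]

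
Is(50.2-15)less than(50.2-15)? No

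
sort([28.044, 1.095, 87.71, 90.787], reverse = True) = [90.787, 87.71, 28.044, 1.095]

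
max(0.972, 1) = 1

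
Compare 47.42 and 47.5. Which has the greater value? 47.5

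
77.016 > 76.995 True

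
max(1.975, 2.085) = 2.085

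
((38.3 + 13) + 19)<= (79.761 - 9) True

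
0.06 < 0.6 True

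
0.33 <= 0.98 True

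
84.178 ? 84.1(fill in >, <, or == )>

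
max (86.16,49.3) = 86.16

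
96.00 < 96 False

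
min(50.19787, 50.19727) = 50.19727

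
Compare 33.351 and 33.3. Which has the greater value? 33.351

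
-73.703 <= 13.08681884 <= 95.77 True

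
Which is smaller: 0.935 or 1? 0.935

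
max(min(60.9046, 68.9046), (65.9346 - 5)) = 60.9346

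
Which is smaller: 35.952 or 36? 35.952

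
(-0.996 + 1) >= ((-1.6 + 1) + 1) False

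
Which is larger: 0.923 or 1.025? 1.025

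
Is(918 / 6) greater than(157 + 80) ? No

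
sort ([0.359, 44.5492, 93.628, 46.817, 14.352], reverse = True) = [93.628, 46.817, 44.5492, 14.352, 0.359]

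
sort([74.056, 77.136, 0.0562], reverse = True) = [77.136, 74.056, 0.0562]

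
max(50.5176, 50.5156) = 50.5176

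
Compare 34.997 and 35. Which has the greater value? 35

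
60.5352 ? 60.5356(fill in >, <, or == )<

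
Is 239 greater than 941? No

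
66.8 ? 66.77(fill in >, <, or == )>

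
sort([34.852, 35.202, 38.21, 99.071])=[34.852, 35.202, 38.21, 99.071]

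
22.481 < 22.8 True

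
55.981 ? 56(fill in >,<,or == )<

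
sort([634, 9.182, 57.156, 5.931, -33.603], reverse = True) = [634, 57.156, 9.182, 5.931, -33.603]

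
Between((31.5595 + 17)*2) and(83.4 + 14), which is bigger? (83.4 + 14)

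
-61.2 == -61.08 False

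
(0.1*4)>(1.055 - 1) True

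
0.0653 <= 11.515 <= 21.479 True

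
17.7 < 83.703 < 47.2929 False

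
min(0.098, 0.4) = 0.098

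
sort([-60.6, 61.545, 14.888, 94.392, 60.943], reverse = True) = [94.392, 61.545, 60.943, 14.888, -60.6]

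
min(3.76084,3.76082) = 3.76082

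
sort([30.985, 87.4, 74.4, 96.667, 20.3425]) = [20.3425, 30.985, 74.4, 87.4, 96.667]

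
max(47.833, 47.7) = 47.833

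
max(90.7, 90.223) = 90.7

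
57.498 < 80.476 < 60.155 False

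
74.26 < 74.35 True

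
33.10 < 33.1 False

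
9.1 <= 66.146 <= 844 True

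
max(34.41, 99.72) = 99.72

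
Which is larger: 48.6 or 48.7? 48.7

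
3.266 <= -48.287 False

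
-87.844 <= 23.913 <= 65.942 True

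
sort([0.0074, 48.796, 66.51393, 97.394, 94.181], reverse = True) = [97.394, 94.181, 66.51393, 48.796, 0.0074]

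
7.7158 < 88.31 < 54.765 False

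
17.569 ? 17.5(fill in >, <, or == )>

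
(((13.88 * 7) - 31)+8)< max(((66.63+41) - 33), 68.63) True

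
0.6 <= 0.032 False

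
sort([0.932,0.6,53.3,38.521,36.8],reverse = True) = [53.3,38.521,36.8,0.932,0.6]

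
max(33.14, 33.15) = 33.15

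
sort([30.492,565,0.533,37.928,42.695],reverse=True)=[565,42.695,37.928,30.492,0.533]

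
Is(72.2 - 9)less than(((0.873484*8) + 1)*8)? Yes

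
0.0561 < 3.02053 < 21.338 True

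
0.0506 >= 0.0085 True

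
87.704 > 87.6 True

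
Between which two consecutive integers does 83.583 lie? 83 and 84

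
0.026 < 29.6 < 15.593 False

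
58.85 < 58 False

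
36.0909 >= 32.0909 True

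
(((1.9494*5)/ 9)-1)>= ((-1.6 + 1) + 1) False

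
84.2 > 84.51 False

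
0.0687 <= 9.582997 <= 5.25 False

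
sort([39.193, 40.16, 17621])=[39.193, 40.16, 17621]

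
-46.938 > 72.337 False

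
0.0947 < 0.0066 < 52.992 False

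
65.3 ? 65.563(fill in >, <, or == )<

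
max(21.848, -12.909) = 21.848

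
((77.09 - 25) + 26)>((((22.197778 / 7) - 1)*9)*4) False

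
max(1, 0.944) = 1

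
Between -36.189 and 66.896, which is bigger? 66.896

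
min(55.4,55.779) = 55.4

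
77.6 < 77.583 False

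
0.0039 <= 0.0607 True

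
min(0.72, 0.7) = 0.7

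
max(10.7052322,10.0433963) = 10.7052322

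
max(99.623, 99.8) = 99.8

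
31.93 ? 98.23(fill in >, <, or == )<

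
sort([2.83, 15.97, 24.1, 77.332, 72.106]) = [2.83, 15.97, 24.1, 72.106, 77.332]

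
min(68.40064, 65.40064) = 65.40064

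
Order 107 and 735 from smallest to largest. 107, 735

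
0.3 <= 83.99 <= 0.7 False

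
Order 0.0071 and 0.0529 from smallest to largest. 0.0071, 0.0529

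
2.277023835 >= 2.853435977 False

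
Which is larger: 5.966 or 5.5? 5.966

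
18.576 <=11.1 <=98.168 False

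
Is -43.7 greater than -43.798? Yes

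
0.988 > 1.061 False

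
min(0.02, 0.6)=0.02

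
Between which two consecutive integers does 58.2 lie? 58 and 59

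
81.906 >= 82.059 False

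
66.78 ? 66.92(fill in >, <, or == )<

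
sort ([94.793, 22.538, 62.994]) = [22.538, 62.994, 94.793]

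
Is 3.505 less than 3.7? Yes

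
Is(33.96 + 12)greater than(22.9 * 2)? Yes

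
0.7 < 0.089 False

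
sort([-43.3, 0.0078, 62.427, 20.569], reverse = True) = [62.427, 20.569, 0.0078, -43.3]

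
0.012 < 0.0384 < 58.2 True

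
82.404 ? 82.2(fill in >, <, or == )>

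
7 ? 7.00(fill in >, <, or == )==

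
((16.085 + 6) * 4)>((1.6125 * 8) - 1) True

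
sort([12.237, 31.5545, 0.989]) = [0.989, 12.237, 31.5545]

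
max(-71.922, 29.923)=29.923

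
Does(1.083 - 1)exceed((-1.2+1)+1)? No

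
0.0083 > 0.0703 False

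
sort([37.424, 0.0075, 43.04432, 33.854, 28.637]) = [0.0075, 28.637, 33.854, 37.424, 43.04432]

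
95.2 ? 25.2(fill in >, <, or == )>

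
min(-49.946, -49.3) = -49.946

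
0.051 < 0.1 True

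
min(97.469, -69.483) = -69.483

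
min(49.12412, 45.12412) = 45.12412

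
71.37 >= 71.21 True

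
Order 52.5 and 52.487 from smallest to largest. 52.487,52.5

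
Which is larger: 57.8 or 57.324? 57.8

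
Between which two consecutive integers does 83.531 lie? 83 and 84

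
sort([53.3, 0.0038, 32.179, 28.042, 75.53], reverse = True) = [75.53, 53.3, 32.179, 28.042, 0.0038]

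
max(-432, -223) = -223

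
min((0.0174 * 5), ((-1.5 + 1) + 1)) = 0.087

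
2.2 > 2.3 False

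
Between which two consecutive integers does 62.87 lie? 62 and 63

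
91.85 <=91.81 False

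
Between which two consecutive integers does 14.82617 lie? 14 and 15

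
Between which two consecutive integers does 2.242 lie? 2 and 3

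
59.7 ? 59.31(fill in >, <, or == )>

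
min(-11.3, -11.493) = -11.493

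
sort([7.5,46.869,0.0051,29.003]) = [0.0051,7.5,29.003,46.869]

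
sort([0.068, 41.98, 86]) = [0.068, 41.98, 86]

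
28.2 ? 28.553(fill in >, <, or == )<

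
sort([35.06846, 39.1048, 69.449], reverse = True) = [69.449, 39.1048, 35.06846]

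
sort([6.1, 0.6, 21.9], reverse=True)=[21.9, 6.1, 0.6]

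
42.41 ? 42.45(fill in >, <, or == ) <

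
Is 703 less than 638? No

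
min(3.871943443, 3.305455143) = 3.305455143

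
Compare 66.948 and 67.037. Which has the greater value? 67.037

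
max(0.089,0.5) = 0.5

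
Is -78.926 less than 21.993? Yes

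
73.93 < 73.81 False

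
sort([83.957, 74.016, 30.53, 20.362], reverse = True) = [83.957, 74.016, 30.53, 20.362]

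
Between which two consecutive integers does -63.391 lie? -64 and -63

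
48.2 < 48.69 True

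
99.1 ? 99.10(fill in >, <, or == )==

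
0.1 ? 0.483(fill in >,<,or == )<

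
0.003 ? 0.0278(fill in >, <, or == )<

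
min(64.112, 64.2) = 64.112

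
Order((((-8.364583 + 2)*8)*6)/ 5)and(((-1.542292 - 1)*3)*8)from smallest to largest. ((((-8.364583 + 2)*8)*6)/ 5), (((-1.542292 - 1)*3)*8)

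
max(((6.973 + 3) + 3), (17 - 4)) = 13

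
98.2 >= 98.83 False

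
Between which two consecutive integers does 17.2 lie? 17 and 18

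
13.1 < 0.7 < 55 False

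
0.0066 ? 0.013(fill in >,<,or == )<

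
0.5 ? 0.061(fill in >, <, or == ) >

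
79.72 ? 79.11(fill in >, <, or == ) >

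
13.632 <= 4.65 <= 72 False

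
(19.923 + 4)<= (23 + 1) True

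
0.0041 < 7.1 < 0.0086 False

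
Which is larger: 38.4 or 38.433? 38.433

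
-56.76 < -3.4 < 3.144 True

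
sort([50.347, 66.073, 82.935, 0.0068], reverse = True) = [82.935, 66.073, 50.347, 0.0068]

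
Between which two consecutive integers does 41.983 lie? 41 and 42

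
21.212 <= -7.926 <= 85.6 False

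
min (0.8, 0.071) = 0.071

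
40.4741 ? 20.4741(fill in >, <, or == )>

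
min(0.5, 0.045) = 0.045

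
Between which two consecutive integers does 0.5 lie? 0 and 1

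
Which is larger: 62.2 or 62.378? 62.378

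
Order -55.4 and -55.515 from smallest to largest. -55.515,-55.4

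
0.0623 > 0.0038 True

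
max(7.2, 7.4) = 7.4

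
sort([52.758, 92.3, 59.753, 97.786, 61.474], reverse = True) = [97.786, 92.3, 61.474, 59.753, 52.758]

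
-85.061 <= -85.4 False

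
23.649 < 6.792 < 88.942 False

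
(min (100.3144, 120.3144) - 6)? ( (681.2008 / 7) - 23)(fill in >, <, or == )>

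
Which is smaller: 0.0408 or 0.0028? 0.0028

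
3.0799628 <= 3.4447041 True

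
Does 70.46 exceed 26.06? Yes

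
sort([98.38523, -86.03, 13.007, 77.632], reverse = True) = [98.38523, 77.632, 13.007, -86.03]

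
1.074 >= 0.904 True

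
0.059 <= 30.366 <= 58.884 True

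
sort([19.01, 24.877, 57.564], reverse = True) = [57.564, 24.877, 19.01]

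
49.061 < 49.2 True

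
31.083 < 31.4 True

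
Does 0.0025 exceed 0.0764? No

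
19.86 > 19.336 True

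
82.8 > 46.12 True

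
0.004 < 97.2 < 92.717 False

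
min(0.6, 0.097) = 0.097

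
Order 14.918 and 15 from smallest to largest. 14.918, 15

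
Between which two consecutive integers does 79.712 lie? 79 and 80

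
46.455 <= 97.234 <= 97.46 True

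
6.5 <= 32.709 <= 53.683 True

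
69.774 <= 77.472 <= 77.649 True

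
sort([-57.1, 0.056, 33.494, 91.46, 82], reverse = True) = [91.46, 82, 33.494, 0.056, -57.1]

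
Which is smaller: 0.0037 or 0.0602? 0.0037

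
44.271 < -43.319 False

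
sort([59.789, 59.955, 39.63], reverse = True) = [59.955, 59.789, 39.63]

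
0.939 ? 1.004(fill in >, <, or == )<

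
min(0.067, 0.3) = 0.067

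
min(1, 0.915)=0.915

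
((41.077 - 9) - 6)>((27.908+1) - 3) True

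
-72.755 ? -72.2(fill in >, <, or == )<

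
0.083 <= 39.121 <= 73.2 True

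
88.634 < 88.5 False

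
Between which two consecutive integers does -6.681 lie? -7 and -6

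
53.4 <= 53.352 False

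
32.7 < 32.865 True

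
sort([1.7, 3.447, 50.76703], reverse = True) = [50.76703, 3.447, 1.7]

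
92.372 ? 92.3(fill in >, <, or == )>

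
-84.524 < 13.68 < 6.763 False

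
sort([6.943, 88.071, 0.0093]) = [0.0093, 6.943, 88.071]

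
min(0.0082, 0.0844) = 0.0082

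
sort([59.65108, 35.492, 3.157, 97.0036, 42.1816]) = [3.157, 35.492, 42.1816, 59.65108, 97.0036]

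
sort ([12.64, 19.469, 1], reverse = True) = [19.469, 12.64, 1]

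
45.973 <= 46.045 True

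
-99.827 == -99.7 False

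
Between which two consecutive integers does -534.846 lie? -535 and -534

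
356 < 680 True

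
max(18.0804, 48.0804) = 48.0804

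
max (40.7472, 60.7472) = 60.7472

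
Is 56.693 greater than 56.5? Yes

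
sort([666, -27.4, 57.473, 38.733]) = [-27.4, 38.733, 57.473, 666]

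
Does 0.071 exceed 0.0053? Yes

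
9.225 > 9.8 False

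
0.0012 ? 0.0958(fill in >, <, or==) <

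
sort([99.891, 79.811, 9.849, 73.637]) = [9.849, 73.637, 79.811, 99.891]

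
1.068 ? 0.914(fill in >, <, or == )>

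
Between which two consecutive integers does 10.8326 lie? 10 and 11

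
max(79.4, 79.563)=79.563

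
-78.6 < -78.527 True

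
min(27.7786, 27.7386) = 27.7386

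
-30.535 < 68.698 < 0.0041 False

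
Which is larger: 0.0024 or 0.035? 0.035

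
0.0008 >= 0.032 False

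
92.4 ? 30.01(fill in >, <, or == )>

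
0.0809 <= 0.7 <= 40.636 True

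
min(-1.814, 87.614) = -1.814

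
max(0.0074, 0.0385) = 0.0385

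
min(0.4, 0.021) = 0.021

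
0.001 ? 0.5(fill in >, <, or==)<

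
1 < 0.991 False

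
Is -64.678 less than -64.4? Yes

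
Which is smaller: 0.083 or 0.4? 0.083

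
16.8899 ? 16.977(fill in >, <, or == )<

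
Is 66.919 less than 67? Yes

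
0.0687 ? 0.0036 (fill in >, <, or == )>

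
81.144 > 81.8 False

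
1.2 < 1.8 True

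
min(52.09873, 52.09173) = 52.09173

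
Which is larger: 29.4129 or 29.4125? 29.4129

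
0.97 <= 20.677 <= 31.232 True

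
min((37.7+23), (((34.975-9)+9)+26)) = 60.7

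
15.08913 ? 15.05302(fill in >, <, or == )>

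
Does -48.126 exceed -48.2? Yes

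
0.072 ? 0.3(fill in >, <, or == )<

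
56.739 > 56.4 True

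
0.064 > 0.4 False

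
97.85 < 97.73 False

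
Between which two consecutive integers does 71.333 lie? 71 and 72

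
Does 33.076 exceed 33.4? No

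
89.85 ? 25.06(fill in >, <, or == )>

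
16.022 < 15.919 False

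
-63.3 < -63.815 False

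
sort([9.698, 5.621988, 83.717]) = [5.621988, 9.698, 83.717]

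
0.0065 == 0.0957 False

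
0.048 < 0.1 True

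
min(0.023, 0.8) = 0.023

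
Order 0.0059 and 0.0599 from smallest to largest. 0.0059,0.0599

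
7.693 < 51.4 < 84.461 True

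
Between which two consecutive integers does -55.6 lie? -56 and -55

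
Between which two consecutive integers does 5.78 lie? 5 and 6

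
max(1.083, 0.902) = 1.083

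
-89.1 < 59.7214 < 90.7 True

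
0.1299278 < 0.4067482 True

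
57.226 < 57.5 True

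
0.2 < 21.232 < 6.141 False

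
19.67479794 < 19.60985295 False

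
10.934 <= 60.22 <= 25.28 False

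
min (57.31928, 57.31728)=57.31728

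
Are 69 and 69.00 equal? Yes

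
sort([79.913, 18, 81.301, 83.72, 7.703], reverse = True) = [83.72, 81.301, 79.913, 18, 7.703]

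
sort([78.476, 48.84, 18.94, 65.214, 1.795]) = [1.795, 18.94, 48.84, 65.214, 78.476]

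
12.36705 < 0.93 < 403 False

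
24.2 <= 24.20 True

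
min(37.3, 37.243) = 37.243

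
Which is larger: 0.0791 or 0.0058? 0.0791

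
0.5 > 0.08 True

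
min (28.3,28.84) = 28.3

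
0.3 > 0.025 True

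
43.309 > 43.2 True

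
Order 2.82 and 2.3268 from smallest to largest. 2.3268, 2.82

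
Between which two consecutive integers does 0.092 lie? 0 and 1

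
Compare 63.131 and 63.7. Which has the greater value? 63.7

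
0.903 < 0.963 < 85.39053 True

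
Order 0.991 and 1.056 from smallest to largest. 0.991, 1.056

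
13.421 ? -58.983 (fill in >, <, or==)>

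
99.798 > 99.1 True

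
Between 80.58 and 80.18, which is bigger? 80.58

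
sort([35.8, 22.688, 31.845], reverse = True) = [35.8, 31.845, 22.688]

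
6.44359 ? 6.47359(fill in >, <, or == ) <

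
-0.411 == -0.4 False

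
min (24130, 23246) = 23246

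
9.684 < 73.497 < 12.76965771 False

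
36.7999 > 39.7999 False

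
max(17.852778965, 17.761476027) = 17.852778965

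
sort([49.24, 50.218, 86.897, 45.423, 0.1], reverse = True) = [86.897, 50.218, 49.24, 45.423, 0.1]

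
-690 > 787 False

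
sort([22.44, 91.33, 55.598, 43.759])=[22.44, 43.759, 55.598, 91.33]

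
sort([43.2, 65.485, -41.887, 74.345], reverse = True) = [74.345, 65.485, 43.2, -41.887]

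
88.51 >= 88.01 True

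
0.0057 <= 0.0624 True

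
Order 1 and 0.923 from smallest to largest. 0.923, 1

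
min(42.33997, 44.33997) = 42.33997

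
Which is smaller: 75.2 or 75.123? 75.123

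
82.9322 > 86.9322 False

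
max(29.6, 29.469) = 29.6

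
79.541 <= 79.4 False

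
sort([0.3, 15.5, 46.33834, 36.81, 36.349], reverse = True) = [46.33834, 36.81, 36.349, 15.5, 0.3]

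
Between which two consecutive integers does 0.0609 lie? 0 and 1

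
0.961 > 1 False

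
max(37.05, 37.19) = 37.19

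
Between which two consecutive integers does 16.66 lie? 16 and 17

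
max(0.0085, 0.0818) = 0.0818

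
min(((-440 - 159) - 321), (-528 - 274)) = -920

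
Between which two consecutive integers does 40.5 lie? 40 and 41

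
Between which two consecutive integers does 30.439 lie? 30 and 31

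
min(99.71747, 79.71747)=79.71747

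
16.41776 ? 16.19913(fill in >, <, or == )>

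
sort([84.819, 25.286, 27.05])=[25.286, 27.05, 84.819]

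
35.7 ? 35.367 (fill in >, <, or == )>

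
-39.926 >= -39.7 False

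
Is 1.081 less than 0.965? No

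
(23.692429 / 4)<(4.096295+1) False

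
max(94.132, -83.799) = 94.132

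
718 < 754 True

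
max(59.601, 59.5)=59.601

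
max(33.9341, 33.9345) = 33.9345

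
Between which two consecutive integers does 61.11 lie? 61 and 62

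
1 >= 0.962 True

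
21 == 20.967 False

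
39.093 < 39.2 True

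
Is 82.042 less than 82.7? Yes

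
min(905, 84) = 84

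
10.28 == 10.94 False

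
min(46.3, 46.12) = 46.12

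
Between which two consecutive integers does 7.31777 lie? 7 and 8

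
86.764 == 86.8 False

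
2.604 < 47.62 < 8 False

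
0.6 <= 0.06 False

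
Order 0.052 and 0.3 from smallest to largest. 0.052, 0.3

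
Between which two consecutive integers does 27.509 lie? 27 and 28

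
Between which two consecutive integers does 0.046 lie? 0 and 1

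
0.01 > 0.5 False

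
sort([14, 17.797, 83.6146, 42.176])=[14, 17.797, 42.176, 83.6146]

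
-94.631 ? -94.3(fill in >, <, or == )<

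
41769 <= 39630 False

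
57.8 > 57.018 True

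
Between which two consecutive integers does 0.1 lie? 0 and 1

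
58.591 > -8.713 True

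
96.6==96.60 True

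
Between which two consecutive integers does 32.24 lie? 32 and 33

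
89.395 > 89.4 False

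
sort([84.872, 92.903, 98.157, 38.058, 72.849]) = [38.058, 72.849, 84.872, 92.903, 98.157]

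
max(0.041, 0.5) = 0.5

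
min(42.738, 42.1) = 42.1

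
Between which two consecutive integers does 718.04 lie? 718 and 719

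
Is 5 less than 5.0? No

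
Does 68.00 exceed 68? No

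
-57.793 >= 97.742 False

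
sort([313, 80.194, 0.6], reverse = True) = [313, 80.194, 0.6]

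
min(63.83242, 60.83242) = 60.83242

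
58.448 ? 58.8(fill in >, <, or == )<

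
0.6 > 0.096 True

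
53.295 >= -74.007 True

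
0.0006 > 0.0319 False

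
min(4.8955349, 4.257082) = 4.257082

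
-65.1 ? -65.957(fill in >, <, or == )>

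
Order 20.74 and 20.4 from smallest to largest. 20.4,20.74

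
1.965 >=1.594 True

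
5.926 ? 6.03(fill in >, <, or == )<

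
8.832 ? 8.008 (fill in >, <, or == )>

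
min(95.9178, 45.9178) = 45.9178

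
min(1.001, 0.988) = 0.988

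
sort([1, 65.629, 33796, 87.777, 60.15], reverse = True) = [33796, 87.777, 65.629, 60.15, 1]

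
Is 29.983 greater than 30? No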